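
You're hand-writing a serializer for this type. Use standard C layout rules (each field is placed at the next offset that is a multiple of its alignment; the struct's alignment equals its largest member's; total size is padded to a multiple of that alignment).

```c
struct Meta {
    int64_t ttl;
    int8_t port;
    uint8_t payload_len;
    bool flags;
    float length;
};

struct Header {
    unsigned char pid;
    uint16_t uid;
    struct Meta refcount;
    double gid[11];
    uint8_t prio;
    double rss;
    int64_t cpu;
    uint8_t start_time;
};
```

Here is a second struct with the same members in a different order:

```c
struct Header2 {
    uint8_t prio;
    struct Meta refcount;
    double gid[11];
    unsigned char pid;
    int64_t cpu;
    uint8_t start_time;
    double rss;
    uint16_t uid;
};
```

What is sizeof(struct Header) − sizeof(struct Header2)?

Meta: 0..8  ttl  (8B, 8-aligned); 8..9  port  (1B, 1-aligned); 9..10  payload_len  (1B, 1-aligned); 10..11  flags  (1B, 1-aligned); 11..12  -- padding (1B); 12..16  length  (4B, 4-aligned); sizeof = 16, alignof = 8
0..1  pid  (1B, 1-aligned)
1..2  -- padding (1B)
2..4  uid  (2B, 2-aligned)
4..8  -- padding (4B)
8..24  refcount  (16B, 8-aligned)
24..112  gid  (88B, 8-aligned)
112..113  prio  (1B, 1-aligned)
113..120  -- padding (7B)
120..128  rss  (8B, 8-aligned)
128..136  cpu  (8B, 8-aligned)
136..137  start_time  (1B, 1-aligned)
137..144  -- tail padding (7B)
sizeof = 144, alignof = 8
— Header2 —
0..1  prio  (1B, 1-aligned)
1..8  -- padding (7B)
8..24  refcount  (16B, 8-aligned)
24..112  gid  (88B, 8-aligned)
112..113  pid  (1B, 1-aligned)
113..120  -- padding (7B)
120..128  cpu  (8B, 8-aligned)
128..129  start_time  (1B, 1-aligned)
129..136  -- padding (7B)
136..144  rss  (8B, 8-aligned)
144..146  uid  (2B, 2-aligned)
146..152  -- tail padding (6B)
sizeof = 152, alignof = 8
144 − 152 = -8

-8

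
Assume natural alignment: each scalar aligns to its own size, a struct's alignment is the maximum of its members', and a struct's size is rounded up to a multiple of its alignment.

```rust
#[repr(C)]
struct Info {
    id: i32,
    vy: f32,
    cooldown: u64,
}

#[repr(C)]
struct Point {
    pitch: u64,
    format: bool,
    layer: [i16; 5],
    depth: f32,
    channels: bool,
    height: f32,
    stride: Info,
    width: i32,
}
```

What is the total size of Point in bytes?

Info: @0: id [4B, align 4] → 4; @4: vy [4B, align 4] → 8; @8: cooldown [8B, align 8] → 16; size 16, align 8
@0: pitch [8B, align 8] → 8
@8: format [1B, align 1] → 9
+1 pad (align 2)
@10: layer [10B, align 2] → 20
@20: depth [4B, align 4] → 24
@24: channels [1B, align 1] → 25
+3 pad (align 4)
@28: height [4B, align 4] → 32
@32: stride [16B, align 8] → 48
@48: width [4B, align 4] → 52
+4 tail pad (align 8)
size 56, align 8

56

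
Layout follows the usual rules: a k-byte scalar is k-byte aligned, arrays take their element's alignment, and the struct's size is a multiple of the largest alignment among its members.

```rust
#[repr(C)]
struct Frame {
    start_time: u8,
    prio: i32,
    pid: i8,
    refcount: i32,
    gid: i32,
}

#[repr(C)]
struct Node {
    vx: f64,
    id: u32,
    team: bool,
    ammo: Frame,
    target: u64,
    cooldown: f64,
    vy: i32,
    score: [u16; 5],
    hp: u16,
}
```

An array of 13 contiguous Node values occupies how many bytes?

936

Frame: 0..1  start_time  (1B, 1-aligned); 1..4  -- padding (3B); 4..8  prio  (4B, 4-aligned); 8..9  pid  (1B, 1-aligned); 9..12  -- padding (3B); 12..16  refcount  (4B, 4-aligned); 16..20  gid  (4B, 4-aligned); sizeof = 20, alignof = 4
0..8  vx  (8B, 8-aligned)
8..12  id  (4B, 4-aligned)
12..13  team  (1B, 1-aligned)
13..16  -- padding (3B)
16..36  ammo  (20B, 4-aligned)
36..40  -- padding (4B)
40..48  target  (8B, 8-aligned)
48..56  cooldown  (8B, 8-aligned)
56..60  vy  (4B, 4-aligned)
60..70  score  (10B, 2-aligned)
70..72  hp  (2B, 2-aligned)
sizeof = 72, alignof = 8
array of 13: 13 × 72 = 936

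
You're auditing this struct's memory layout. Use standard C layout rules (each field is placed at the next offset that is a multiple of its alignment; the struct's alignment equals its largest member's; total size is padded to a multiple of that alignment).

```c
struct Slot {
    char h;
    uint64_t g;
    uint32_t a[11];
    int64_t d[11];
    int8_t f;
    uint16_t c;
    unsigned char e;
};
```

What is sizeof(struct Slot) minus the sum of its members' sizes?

0..1  h  (1B, 1-aligned)
1..8  -- padding (7B)
8..16  g  (8B, 8-aligned)
16..60  a  (44B, 4-aligned)
60..64  -- padding (4B)
64..152  d  (88B, 8-aligned)
152..153  f  (1B, 1-aligned)
153..154  -- padding (1B)
154..156  c  (2B, 2-aligned)
156..157  e  (1B, 1-aligned)
157..160  -- tail padding (3B)
sizeof = 160, alignof = 8
data bytes 145, size 160 → padding 15

15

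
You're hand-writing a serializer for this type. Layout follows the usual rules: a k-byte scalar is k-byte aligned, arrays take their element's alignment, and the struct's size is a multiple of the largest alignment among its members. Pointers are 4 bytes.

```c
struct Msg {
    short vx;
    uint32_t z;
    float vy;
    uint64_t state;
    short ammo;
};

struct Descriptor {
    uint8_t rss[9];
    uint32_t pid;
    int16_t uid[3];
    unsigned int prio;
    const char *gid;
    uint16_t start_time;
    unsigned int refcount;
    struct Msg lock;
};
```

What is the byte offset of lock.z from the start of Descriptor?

Msg: 0..2  vx  (2B, 2-aligned); 2..4  -- padding (2B); 4..8  z  (4B, 4-aligned); 8..12  vy  (4B, 4-aligned); 12..16  -- padding (4B); 16..24  state  (8B, 8-aligned); 24..26  ammo  (2B, 2-aligned); 26..32  -- tail padding (6B); sizeof = 32, alignof = 8
0..9  rss  (9B, 1-aligned)
9..12  -- padding (3B)
12..16  pid  (4B, 4-aligned)
16..22  uid  (6B, 2-aligned)
22..24  -- padding (2B)
24..28  prio  (4B, 4-aligned)
28..32  gid  (4B, 4-aligned)
32..34  start_time  (2B, 2-aligned)
34..36  -- padding (2B)
36..40  refcount  (4B, 4-aligned)
40..72  lock  (32B, 8-aligned)
within Msg: z at 4
40 + 4 = 44

44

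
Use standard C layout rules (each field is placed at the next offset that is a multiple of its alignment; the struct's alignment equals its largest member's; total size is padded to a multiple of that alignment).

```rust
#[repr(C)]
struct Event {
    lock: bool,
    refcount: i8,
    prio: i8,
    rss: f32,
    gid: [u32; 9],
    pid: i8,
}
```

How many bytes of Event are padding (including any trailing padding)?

0..1  lock  (1B, 1-aligned)
1..2  refcount  (1B, 1-aligned)
2..3  prio  (1B, 1-aligned)
3..4  -- padding (1B)
4..8  rss  (4B, 4-aligned)
8..44  gid  (36B, 4-aligned)
44..45  pid  (1B, 1-aligned)
45..48  -- tail padding (3B)
sizeof = 48, alignof = 4
data bytes 44, size 48 → padding 4

4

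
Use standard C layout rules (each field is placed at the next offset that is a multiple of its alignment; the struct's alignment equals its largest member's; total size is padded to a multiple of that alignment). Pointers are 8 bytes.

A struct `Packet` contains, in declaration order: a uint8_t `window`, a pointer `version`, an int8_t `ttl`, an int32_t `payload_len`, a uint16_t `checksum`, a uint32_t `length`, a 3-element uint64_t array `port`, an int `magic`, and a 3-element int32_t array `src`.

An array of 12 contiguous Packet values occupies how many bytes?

864

window at 0 (size 1, align 1) → ends 1
pad 7 to align 8 for version
version at 8 (size 8, align 8) → ends 16
ttl at 16 (size 1, align 1) → ends 17
pad 3 to align 4 for payload_len
payload_len at 20 (size 4, align 4) → ends 24
checksum at 24 (size 2, align 2) → ends 26
pad 2 to align 4 for length
length at 28 (size 4, align 4) → ends 32
port at 32 (size 24, align 8) → ends 56
magic at 56 (size 4, align 4) → ends 60
src at 60 (size 12, align 4) → ends 72
total 72 bytes, alignment 8
array of 12: 12 × 72 = 864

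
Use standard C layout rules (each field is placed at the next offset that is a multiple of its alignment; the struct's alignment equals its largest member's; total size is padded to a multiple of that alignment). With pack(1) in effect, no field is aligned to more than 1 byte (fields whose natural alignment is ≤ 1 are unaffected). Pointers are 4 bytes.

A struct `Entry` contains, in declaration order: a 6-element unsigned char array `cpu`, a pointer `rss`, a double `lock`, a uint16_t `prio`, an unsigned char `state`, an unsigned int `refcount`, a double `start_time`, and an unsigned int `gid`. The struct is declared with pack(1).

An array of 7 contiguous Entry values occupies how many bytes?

@0: cpu [6B, align 1] → 6
@6: rss [4B, align 1] → 10
@10: lock [8B, align 1] → 18
@18: prio [2B, align 1] → 20
@20: state [1B, align 1] → 21
@21: refcount [4B, align 1] → 25
@25: start_time [8B, align 1] → 33
@33: gid [4B, align 1] → 37
size 37, align 1
array of 7: 7 × 37 = 259

259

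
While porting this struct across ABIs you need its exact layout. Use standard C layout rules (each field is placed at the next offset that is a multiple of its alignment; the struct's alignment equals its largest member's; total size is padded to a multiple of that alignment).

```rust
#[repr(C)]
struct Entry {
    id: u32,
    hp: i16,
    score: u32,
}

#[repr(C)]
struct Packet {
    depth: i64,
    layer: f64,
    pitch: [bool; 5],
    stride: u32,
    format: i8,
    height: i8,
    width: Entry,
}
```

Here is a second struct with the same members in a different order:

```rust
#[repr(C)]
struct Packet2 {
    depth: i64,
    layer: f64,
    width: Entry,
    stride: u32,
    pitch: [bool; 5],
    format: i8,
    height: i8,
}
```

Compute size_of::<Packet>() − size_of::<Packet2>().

8

Entry: @0: id [4B, align 4] → 4; @4: hp [2B, align 2] → 6; +2 pad (align 4); @8: score [4B, align 4] → 12; size 12, align 4
@0: depth [8B, align 8] → 8
@8: layer [8B, align 8] → 16
@16: pitch [5B, align 1] → 21
+3 pad (align 4)
@24: stride [4B, align 4] → 28
@28: format [1B, align 1] → 29
@29: height [1B, align 1] → 30
+2 pad (align 4)
@32: width [12B, align 4] → 44
+4 tail pad (align 8)
size 48, align 8
— Packet2 —
@0: depth [8B, align 8] → 8
@8: layer [8B, align 8] → 16
@16: width [12B, align 4] → 28
@28: stride [4B, align 4] → 32
@32: pitch [5B, align 1] → 37
@37: format [1B, align 1] → 38
@38: height [1B, align 1] → 39
+1 tail pad (align 8)
size 40, align 8
48 − 40 = 8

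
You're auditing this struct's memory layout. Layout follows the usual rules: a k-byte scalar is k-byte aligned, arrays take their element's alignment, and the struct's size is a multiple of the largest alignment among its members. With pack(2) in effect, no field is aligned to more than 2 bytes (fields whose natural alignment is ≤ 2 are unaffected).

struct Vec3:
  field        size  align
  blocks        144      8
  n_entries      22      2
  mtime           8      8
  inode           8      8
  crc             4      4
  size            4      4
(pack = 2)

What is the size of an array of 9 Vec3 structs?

0..144  blocks  (144B, 2-aligned)
144..166  n_entries  (22B, 2-aligned)
166..174  mtime  (8B, 2-aligned)
174..182  inode  (8B, 2-aligned)
182..186  crc  (4B, 2-aligned)
186..190  size  (4B, 2-aligned)
sizeof = 190, alignof = 2
array of 9: 9 × 190 = 1710

1710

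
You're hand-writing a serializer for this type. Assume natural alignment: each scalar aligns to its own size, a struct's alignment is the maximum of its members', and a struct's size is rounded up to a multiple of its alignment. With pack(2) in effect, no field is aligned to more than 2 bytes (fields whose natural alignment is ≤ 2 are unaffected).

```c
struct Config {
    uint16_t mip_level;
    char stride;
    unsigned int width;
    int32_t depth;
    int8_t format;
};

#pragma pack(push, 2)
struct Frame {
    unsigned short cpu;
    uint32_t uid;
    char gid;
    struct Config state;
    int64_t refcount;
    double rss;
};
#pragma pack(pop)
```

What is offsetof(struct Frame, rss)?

32

Config: 0..2  mip_level  (2B, 2-aligned); 2..3  stride  (1B, 1-aligned); 3..4  -- padding (1B); 4..8  width  (4B, 4-aligned); 8..12  depth  (4B, 4-aligned); 12..13  format  (1B, 1-aligned); 13..16  -- tail padding (3B); sizeof = 16, alignof = 4
0..2  cpu  (2B, 2-aligned)
2..6  uid  (4B, 2-aligned)
6..7  gid  (1B, 1-aligned)
7..8  -- padding (1B)
8..24  state  (16B, 2-aligned)
24..32  refcount  (8B, 2-aligned)
32..40  rss  (8B, 2-aligned)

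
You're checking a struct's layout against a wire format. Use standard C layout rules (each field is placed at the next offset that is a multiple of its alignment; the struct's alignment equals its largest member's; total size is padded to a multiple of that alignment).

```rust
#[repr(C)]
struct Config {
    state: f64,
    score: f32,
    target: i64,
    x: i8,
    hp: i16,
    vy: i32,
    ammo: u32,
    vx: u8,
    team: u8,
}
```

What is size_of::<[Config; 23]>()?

920

state at 0 (size 8, align 8) → ends 8
score at 8 (size 4, align 4) → ends 12
pad 4 to align 8 for target
target at 16 (size 8, align 8) → ends 24
x at 24 (size 1, align 1) → ends 25
pad 1 to align 2 for hp
hp at 26 (size 2, align 2) → ends 28
vy at 28 (size 4, align 4) → ends 32
ammo at 32 (size 4, align 4) → ends 36
vx at 36 (size 1, align 1) → ends 37
team at 37 (size 1, align 1) → ends 38
tail pad 2 to reach multiple of 8
total 40 bytes, alignment 8
array of 23: 23 × 40 = 920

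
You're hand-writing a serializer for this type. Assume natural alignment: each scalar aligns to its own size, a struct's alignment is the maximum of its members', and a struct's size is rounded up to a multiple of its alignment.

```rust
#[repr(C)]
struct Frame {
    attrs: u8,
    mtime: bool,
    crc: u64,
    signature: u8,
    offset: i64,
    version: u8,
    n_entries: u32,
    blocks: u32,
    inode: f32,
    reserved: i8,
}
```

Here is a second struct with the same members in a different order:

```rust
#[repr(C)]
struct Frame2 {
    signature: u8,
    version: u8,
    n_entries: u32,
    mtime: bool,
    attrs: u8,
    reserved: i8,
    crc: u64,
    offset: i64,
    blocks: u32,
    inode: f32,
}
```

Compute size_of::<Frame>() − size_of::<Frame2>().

16

@0: attrs [1B, align 1] → 1
@1: mtime [1B, align 1] → 2
+6 pad (align 8)
@8: crc [8B, align 8] → 16
@16: signature [1B, align 1] → 17
+7 pad (align 8)
@24: offset [8B, align 8] → 32
@32: version [1B, align 1] → 33
+3 pad (align 4)
@36: n_entries [4B, align 4] → 40
@40: blocks [4B, align 4] → 44
@44: inode [4B, align 4] → 48
@48: reserved [1B, align 1] → 49
+7 tail pad (align 8)
size 56, align 8
— Frame2 —
@0: signature [1B, align 1] → 1
@1: version [1B, align 1] → 2
+2 pad (align 4)
@4: n_entries [4B, align 4] → 8
@8: mtime [1B, align 1] → 9
@9: attrs [1B, align 1] → 10
@10: reserved [1B, align 1] → 11
+5 pad (align 8)
@16: crc [8B, align 8] → 24
@24: offset [8B, align 8] → 32
@32: blocks [4B, align 4] → 36
@36: inode [4B, align 4] → 40
size 40, align 8
56 − 40 = 16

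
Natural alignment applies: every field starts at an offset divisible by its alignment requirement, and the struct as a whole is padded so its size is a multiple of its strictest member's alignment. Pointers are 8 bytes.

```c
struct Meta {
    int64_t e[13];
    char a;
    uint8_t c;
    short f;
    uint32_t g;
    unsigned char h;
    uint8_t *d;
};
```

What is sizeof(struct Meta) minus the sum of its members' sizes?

7

e at 0 (size 104, align 8) → ends 104
a at 104 (size 1, align 1) → ends 105
c at 105 (size 1, align 1) → ends 106
f at 106 (size 2, align 2) → ends 108
g at 108 (size 4, align 4) → ends 112
h at 112 (size 1, align 1) → ends 113
pad 7 to align 8 for d
d at 120 (size 8, align 8) → ends 128
total 128 bytes, alignment 8
data bytes 121, size 128 → padding 7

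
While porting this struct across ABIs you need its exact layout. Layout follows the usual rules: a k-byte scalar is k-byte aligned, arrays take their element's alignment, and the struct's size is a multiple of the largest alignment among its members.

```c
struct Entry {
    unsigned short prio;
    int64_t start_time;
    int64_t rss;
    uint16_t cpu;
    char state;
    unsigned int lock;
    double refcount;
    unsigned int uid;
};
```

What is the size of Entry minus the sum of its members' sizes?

@0: prio [2B, align 2] → 2
+6 pad (align 8)
@8: start_time [8B, align 8] → 16
@16: rss [8B, align 8] → 24
@24: cpu [2B, align 2] → 26
@26: state [1B, align 1] → 27
+1 pad (align 4)
@28: lock [4B, align 4] → 32
@32: refcount [8B, align 8] → 40
@40: uid [4B, align 4] → 44
+4 tail pad (align 8)
size 48, align 8
data bytes 37, size 48 → padding 11

11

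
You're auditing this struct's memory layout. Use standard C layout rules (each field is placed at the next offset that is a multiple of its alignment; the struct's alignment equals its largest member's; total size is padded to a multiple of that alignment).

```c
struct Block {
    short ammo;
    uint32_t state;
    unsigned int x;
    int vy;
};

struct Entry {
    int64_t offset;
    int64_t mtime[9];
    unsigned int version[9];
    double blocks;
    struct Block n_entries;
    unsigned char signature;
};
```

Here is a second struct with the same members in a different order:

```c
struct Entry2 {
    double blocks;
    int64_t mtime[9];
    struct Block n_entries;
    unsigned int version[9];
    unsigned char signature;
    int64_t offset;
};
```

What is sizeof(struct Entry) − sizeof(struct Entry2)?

8

Block: 0..2  ammo  (2B, 2-aligned); 2..4  -- padding (2B); 4..8  state  (4B, 4-aligned); 8..12  x  (4B, 4-aligned); 12..16  vy  (4B, 4-aligned); sizeof = 16, alignof = 4
0..8  offset  (8B, 8-aligned)
8..80  mtime  (72B, 8-aligned)
80..116  version  (36B, 4-aligned)
116..120  -- padding (4B)
120..128  blocks  (8B, 8-aligned)
128..144  n_entries  (16B, 4-aligned)
144..145  signature  (1B, 1-aligned)
145..152  -- tail padding (7B)
sizeof = 152, alignof = 8
— Entry2 —
0..8  blocks  (8B, 8-aligned)
8..80  mtime  (72B, 8-aligned)
80..96  n_entries  (16B, 4-aligned)
96..132  version  (36B, 4-aligned)
132..133  signature  (1B, 1-aligned)
133..136  -- padding (3B)
136..144  offset  (8B, 8-aligned)
sizeof = 144, alignof = 8
152 − 144 = 8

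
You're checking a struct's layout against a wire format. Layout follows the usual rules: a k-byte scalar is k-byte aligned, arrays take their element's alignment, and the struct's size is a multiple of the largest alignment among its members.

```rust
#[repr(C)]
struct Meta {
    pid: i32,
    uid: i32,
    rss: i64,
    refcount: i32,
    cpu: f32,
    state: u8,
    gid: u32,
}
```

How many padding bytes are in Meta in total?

3

0..4  pid  (4B, 4-aligned)
4..8  uid  (4B, 4-aligned)
8..16  rss  (8B, 8-aligned)
16..20  refcount  (4B, 4-aligned)
20..24  cpu  (4B, 4-aligned)
24..25  state  (1B, 1-aligned)
25..28  -- padding (3B)
28..32  gid  (4B, 4-aligned)
sizeof = 32, alignof = 8
data bytes 29, size 32 → padding 3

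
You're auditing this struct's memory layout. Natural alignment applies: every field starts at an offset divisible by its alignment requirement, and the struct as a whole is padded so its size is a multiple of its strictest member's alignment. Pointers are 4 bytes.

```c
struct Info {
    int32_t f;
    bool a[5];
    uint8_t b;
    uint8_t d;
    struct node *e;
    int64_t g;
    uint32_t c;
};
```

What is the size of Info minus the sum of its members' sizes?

5

f at 0 (size 4, align 4) → ends 4
a at 4 (size 5, align 1) → ends 9
b at 9 (size 1, align 1) → ends 10
d at 10 (size 1, align 1) → ends 11
pad 1 to align 4 for e
e at 12 (size 4, align 4) → ends 16
g at 16 (size 8, align 8) → ends 24
c at 24 (size 4, align 4) → ends 28
tail pad 4 to reach multiple of 8
total 32 bytes, alignment 8
data bytes 27, size 32 → padding 5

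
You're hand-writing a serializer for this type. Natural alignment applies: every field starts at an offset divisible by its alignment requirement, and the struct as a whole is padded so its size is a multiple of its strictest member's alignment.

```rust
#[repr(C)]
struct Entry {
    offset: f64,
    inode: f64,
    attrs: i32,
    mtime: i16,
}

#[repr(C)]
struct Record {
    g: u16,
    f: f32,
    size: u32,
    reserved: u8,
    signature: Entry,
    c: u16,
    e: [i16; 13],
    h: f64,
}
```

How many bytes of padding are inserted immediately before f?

Entry: offset at 0 (size 8, align 8) → ends 8; inode at 8 (size 8, align 8) → ends 16; attrs at 16 (size 4, align 4) → ends 20; mtime at 20 (size 2, align 2) → ends 22; tail pad 2 to reach multiple of 8; total 24 bytes, alignment 8
g at 0 (size 2, align 2) → ends 2
pad 2 to align 4 for f
f at 4 (size 4, align 4) → ends 8

2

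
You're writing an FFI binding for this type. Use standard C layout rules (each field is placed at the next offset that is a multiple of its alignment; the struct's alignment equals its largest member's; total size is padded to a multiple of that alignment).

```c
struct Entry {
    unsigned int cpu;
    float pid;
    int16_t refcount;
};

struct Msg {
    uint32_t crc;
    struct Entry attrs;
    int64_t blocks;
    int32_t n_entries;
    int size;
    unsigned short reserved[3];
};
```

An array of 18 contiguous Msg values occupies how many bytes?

Entry: @0: cpu [4B, align 4] → 4; @4: pid [4B, align 4] → 8; @8: refcount [2B, align 2] → 10; +2 tail pad (align 4); size 12, align 4
@0: crc [4B, align 4] → 4
@4: attrs [12B, align 4] → 16
@16: blocks [8B, align 8] → 24
@24: n_entries [4B, align 4] → 28
@28: size [4B, align 4] → 32
@32: reserved [6B, align 2] → 38
+2 tail pad (align 8)
size 40, align 8
array of 18: 18 × 40 = 720

720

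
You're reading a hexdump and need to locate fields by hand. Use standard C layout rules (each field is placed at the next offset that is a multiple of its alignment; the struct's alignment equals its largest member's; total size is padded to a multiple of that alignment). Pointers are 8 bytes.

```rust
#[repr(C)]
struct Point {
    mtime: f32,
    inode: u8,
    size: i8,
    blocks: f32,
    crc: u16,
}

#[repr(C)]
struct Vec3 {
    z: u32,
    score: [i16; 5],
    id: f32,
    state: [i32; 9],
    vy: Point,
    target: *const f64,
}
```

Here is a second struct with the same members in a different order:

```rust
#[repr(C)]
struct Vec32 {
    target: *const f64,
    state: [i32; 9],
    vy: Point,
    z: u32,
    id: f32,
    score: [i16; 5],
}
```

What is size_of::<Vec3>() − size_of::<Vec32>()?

Point: mtime at 0 (size 4, align 4) → ends 4; inode at 4 (size 1, align 1) → ends 5; size at 5 (size 1, align 1) → ends 6; pad 2 to align 4 for blocks; blocks at 8 (size 4, align 4) → ends 12; crc at 12 (size 2, align 2) → ends 14; tail pad 2 to reach multiple of 4; total 16 bytes, alignment 4
z at 0 (size 4, align 4) → ends 4
score at 4 (size 10, align 2) → ends 14
pad 2 to align 4 for id
id at 16 (size 4, align 4) → ends 20
state at 20 (size 36, align 4) → ends 56
vy at 56 (size 16, align 4) → ends 72
target at 72 (size 8, align 8) → ends 80
total 80 bytes, alignment 8
— Vec32 —
target at 0 (size 8, align 8) → ends 8
state at 8 (size 36, align 4) → ends 44
vy at 44 (size 16, align 4) → ends 60
z at 60 (size 4, align 4) → ends 64
id at 64 (size 4, align 4) → ends 68
score at 68 (size 10, align 2) → ends 78
tail pad 2 to reach multiple of 8
total 80 bytes, alignment 8
80 − 80 = 0

0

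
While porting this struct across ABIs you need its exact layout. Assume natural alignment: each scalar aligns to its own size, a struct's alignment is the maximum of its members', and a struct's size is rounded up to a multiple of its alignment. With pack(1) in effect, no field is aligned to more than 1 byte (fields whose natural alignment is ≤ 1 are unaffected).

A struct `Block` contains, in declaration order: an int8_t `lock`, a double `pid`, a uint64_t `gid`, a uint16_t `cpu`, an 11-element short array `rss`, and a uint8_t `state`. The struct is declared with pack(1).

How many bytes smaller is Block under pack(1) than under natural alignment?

14

natural layout:
  lock at 0 (size 1, align 1) → ends 1
  pad 7 to align 8 for pid
  pid at 8 (size 8, align 8) → ends 16
  gid at 16 (size 8, align 8) → ends 24
  cpu at 24 (size 2, align 2) → ends 26
  rss at 26 (size 22, align 2) → ends 48
  state at 48 (size 1, align 1) → ends 49
  tail pad 7 to reach multiple of 8
  total 56 bytes, alignment 8
packed(1) layout:
  lock at 0 (size 1, align 1) → ends 1
  pid at 1 (size 8, align 1) → ends 9
  gid at 9 (size 8, align 1) → ends 17
  cpu at 17 (size 2, align 1) → ends 19
  rss at 19 (size 22, align 1) → ends 41
  state at 41 (size 1, align 1) → ends 42
  total 42 bytes, alignment 1
56 − 42 = 14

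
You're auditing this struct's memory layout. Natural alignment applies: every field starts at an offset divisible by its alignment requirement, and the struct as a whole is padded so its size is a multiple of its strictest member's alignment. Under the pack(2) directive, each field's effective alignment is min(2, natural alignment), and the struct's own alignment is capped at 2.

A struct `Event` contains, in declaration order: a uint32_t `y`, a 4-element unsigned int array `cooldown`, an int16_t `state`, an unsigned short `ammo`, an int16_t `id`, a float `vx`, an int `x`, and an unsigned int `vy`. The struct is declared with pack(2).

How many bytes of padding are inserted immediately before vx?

0

y at 0 (size 4, align 2) → ends 4
cooldown at 4 (size 16, align 2) → ends 20
state at 20 (size 2, align 2) → ends 22
ammo at 22 (size 2, align 2) → ends 24
id at 24 (size 2, align 2) → ends 26
vx at 26 (size 4, align 2) → ends 30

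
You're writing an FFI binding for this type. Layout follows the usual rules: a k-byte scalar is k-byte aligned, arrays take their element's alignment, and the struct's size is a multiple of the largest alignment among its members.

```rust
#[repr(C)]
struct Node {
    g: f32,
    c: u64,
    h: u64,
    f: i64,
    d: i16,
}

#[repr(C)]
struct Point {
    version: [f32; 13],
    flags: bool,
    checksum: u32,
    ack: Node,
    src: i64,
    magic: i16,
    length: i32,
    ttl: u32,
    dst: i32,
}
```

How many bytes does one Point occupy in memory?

128

Node: @0: g [4B, align 4] → 4; +4 pad (align 8); @8: c [8B, align 8] → 16; @16: h [8B, align 8] → 24; @24: f [8B, align 8] → 32; @32: d [2B, align 2] → 34; +6 tail pad (align 8); size 40, align 8
@0: version [52B, align 4] → 52
@52: flags [1B, align 1] → 53
+3 pad (align 4)
@56: checksum [4B, align 4] → 60
+4 pad (align 8)
@64: ack [40B, align 8] → 104
@104: src [8B, align 8] → 112
@112: magic [2B, align 2] → 114
+2 pad (align 4)
@116: length [4B, align 4] → 120
@120: ttl [4B, align 4] → 124
@124: dst [4B, align 4] → 128
size 128, align 8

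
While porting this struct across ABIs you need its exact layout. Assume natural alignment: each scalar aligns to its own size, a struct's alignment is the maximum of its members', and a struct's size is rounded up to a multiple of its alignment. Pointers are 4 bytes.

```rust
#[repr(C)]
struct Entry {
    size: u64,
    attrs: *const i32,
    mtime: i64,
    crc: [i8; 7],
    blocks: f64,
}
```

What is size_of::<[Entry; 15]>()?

600

size at 0 (size 8, align 8) → ends 8
attrs at 8 (size 4, align 4) → ends 12
pad 4 to align 8 for mtime
mtime at 16 (size 8, align 8) → ends 24
crc at 24 (size 7, align 1) → ends 31
pad 1 to align 8 for blocks
blocks at 32 (size 8, align 8) → ends 40
total 40 bytes, alignment 8
array of 15: 15 × 40 = 600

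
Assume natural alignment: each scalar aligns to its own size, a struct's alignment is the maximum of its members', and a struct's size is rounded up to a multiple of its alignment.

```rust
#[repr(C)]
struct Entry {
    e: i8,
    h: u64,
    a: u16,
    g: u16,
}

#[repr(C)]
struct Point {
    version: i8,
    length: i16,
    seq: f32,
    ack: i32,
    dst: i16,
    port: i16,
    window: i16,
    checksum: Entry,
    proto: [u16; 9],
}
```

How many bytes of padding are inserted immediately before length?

Entry: 0..1  e  (1B, 1-aligned); 1..8  -- padding (7B); 8..16  h  (8B, 8-aligned); 16..18  a  (2B, 2-aligned); 18..20  g  (2B, 2-aligned); 20..24  -- tail padding (4B); sizeof = 24, alignof = 8
0..1  version  (1B, 1-aligned)
1..2  -- padding (1B)
2..4  length  (2B, 2-aligned)

1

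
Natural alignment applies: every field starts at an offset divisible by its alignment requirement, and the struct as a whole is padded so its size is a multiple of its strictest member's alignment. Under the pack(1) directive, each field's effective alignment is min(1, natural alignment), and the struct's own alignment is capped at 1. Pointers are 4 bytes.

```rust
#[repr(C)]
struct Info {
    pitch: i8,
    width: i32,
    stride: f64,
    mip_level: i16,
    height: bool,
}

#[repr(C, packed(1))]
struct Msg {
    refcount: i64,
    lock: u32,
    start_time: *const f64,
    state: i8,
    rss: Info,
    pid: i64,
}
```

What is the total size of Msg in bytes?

Info: @0: pitch [1B, align 1] → 1; +3 pad (align 4); @4: width [4B, align 4] → 8; @8: stride [8B, align 8] → 16; @16: mip_level [2B, align 2] → 18; @18: height [1B, align 1] → 19; +5 tail pad (align 8); size 24, align 8
@0: refcount [8B, align 1] → 8
@8: lock [4B, align 1] → 12
@12: start_time [4B, align 1] → 16
@16: state [1B, align 1] → 17
@17: rss [24B, align 1] → 41
@41: pid [8B, align 1] → 49
size 49, align 1

49 bytes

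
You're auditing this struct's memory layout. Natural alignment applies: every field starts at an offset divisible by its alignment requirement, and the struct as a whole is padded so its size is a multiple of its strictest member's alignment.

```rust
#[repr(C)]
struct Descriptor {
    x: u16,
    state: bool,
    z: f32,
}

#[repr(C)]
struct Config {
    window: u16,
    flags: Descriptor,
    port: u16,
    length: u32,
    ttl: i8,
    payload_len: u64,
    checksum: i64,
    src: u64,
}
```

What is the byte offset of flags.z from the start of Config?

8

Descriptor: @0: x [2B, align 2] → 2; @2: state [1B, align 1] → 3; +1 pad (align 4); @4: z [4B, align 4] → 8; size 8, align 4
@0: window [2B, align 2] → 2
+2 pad (align 4)
@4: flags [8B, align 4] → 12
within Descriptor: z at 4
4 + 4 = 8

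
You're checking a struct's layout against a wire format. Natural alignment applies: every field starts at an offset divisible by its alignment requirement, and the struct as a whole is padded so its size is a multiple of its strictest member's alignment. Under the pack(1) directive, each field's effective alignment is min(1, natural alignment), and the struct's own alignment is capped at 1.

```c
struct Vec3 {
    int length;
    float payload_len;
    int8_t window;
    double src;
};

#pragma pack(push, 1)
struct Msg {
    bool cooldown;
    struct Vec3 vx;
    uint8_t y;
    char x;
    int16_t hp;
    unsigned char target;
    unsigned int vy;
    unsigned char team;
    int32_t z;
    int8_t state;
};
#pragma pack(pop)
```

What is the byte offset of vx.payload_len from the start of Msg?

5

Vec3: @0: length [4B, align 4] → 4; @4: payload_len [4B, align 4] → 8; @8: window [1B, align 1] → 9; +7 pad (align 8); @16: src [8B, align 8] → 24; size 24, align 8
@0: cooldown [1B, align 1] → 1
@1: vx [24B, align 1] → 25
within Vec3: payload_len at 4
1 + 4 = 5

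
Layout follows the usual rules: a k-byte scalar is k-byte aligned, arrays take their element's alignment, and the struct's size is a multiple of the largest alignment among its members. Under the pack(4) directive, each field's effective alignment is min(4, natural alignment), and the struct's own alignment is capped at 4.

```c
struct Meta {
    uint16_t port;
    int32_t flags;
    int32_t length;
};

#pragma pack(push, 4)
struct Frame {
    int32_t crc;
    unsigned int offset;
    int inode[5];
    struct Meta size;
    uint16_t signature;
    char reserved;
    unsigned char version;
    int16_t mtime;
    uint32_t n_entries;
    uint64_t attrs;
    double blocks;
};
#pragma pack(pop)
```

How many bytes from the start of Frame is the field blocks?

Meta: 0..2  port  (2B, 2-aligned); 2..4  -- padding (2B); 4..8  flags  (4B, 4-aligned); 8..12  length  (4B, 4-aligned); sizeof = 12, alignof = 4
0..4  crc  (4B, 4-aligned)
4..8  offset  (4B, 4-aligned)
8..28  inode  (20B, 4-aligned)
28..40  size  (12B, 4-aligned)
40..42  signature  (2B, 2-aligned)
42..43  reserved  (1B, 1-aligned)
43..44  version  (1B, 1-aligned)
44..46  mtime  (2B, 2-aligned)
46..48  -- padding (2B)
48..52  n_entries  (4B, 4-aligned)
52..60  attrs  (8B, 4-aligned)
60..68  blocks  (8B, 4-aligned)

60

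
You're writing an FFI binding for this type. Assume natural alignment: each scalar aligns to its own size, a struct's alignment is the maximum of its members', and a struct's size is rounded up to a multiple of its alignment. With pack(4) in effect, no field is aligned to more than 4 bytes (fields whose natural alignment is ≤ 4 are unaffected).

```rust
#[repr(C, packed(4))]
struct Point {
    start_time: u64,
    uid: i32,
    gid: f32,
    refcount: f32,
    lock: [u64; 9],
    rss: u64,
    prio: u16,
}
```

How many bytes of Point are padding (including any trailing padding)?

2

0..8  start_time  (8B, 4-aligned)
8..12  uid  (4B, 4-aligned)
12..16  gid  (4B, 4-aligned)
16..20  refcount  (4B, 4-aligned)
20..92  lock  (72B, 4-aligned)
92..100  rss  (8B, 4-aligned)
100..102  prio  (2B, 2-aligned)
102..104  -- tail padding (2B)
sizeof = 104, alignof = 4
data bytes 102, size 104 → padding 2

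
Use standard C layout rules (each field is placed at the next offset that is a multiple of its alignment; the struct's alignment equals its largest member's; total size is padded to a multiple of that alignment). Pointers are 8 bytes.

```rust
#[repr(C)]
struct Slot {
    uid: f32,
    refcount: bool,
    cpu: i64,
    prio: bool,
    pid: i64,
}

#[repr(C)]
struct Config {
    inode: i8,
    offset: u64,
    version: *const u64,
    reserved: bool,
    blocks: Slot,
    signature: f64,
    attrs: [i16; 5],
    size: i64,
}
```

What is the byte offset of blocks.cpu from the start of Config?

Slot: 0..4  uid  (4B, 4-aligned); 4..5  refcount  (1B, 1-aligned); 5..8  -- padding (3B); 8..16  cpu  (8B, 8-aligned); 16..17  prio  (1B, 1-aligned); 17..24  -- padding (7B); 24..32  pid  (8B, 8-aligned); sizeof = 32, alignof = 8
0..1  inode  (1B, 1-aligned)
1..8  -- padding (7B)
8..16  offset  (8B, 8-aligned)
16..24  version  (8B, 8-aligned)
24..25  reserved  (1B, 1-aligned)
25..32  -- padding (7B)
32..64  blocks  (32B, 8-aligned)
within Slot: cpu at 8
32 + 8 = 40

40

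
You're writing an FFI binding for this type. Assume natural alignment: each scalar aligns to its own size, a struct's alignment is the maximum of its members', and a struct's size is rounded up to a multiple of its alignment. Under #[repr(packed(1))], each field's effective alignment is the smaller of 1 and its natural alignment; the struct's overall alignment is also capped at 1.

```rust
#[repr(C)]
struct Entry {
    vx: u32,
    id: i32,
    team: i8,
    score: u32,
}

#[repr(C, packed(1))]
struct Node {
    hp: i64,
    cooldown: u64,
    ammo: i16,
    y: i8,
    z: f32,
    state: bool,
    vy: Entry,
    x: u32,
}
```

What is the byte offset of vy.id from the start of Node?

28

Entry: @0: vx [4B, align 4] → 4; @4: id [4B, align 4] → 8; @8: team [1B, align 1] → 9; +3 pad (align 4); @12: score [4B, align 4] → 16; size 16, align 4
@0: hp [8B, align 1] → 8
@8: cooldown [8B, align 1] → 16
@16: ammo [2B, align 1] → 18
@18: y [1B, align 1] → 19
@19: z [4B, align 1] → 23
@23: state [1B, align 1] → 24
@24: vy [16B, align 1] → 40
within Entry: id at 4
24 + 4 = 28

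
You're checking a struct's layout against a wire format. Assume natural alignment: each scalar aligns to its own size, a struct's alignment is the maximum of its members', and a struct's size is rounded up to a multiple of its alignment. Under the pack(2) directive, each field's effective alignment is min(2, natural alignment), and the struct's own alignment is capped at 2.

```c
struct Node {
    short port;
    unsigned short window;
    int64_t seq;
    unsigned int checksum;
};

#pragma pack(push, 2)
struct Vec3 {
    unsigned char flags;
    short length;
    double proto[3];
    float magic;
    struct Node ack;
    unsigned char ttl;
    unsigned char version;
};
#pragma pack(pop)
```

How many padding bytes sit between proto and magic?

Node: port at 0 (size 2, align 2) → ends 2; window at 2 (size 2, align 2) → ends 4; pad 4 to align 8 for seq; seq at 8 (size 8, align 8) → ends 16; checksum at 16 (size 4, align 4) → ends 20; tail pad 4 to reach multiple of 8; total 24 bytes, alignment 8
flags at 0 (size 1, align 1) → ends 1
pad 1 to align 2 for length
length at 2 (size 2, align 2) → ends 4
proto at 4 (size 24, align 2) → ends 28
magic at 28 (size 4, align 2) → ends 32

0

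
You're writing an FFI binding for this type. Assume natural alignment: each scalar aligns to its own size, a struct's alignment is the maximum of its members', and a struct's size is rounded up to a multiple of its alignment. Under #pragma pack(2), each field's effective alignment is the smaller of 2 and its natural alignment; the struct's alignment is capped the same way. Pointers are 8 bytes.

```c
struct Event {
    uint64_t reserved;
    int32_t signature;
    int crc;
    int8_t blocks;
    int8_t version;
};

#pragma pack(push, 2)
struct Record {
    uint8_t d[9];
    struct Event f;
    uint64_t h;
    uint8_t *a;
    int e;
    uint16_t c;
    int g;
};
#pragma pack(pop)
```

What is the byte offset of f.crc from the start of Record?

22

Event: 0..8  reserved  (8B, 8-aligned); 8..12  signature  (4B, 4-aligned); 12..16  crc  (4B, 4-aligned); 16..17  blocks  (1B, 1-aligned); 17..18  version  (1B, 1-aligned); 18..24  -- tail padding (6B); sizeof = 24, alignof = 8
0..9  d  (9B, 1-aligned)
9..10  -- padding (1B)
10..34  f  (24B, 2-aligned)
within Event: crc at 12
10 + 12 = 22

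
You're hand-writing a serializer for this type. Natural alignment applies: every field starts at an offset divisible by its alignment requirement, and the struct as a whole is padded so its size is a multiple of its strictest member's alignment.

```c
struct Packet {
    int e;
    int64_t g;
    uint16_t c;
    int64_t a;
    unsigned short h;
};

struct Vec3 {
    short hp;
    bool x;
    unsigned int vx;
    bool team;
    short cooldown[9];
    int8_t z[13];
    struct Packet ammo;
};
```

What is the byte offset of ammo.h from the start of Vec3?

Packet: @0: e [4B, align 4] → 4; +4 pad (align 8); @8: g [8B, align 8] → 16; @16: c [2B, align 2] → 18; +6 pad (align 8); @24: a [8B, align 8] → 32; @32: h [2B, align 2] → 34; +6 tail pad (align 8); size 40, align 8
@0: hp [2B, align 2] → 2
@2: x [1B, align 1] → 3
+1 pad (align 4)
@4: vx [4B, align 4] → 8
@8: team [1B, align 1] → 9
+1 pad (align 2)
@10: cooldown [18B, align 2] → 28
@28: z [13B, align 1] → 41
+7 pad (align 8)
@48: ammo [40B, align 8] → 88
within Packet: h at 32
48 + 32 = 80

80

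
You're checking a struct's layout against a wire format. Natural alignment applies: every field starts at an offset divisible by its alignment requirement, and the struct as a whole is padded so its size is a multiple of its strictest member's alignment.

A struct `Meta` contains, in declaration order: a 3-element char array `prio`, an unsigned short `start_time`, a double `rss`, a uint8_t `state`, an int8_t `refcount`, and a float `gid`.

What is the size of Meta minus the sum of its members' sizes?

5

@0: prio [3B, align 1] → 3
+1 pad (align 2)
@4: start_time [2B, align 2] → 6
+2 pad (align 8)
@8: rss [8B, align 8] → 16
@16: state [1B, align 1] → 17
@17: refcount [1B, align 1] → 18
+2 pad (align 4)
@20: gid [4B, align 4] → 24
size 24, align 8
data bytes 19, size 24 → padding 5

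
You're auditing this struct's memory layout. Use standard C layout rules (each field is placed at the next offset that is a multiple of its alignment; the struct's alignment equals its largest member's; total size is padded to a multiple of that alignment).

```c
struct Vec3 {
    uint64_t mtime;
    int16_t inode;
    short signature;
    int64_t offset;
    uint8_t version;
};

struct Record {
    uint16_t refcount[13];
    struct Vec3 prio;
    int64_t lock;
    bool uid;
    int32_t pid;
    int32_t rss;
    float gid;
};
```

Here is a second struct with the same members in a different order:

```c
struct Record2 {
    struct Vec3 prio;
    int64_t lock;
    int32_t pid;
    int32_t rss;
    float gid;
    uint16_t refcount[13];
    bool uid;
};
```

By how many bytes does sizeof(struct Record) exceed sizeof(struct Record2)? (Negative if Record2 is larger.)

Vec3: mtime at 0 (size 8, align 8) → ends 8; inode at 8 (size 2, align 2) → ends 10; signature at 10 (size 2, align 2) → ends 12; pad 4 to align 8 for offset; offset at 16 (size 8, align 8) → ends 24; version at 24 (size 1, align 1) → ends 25; tail pad 7 to reach multiple of 8; total 32 bytes, alignment 8
refcount at 0 (size 26, align 2) → ends 26
pad 6 to align 8 for prio
prio at 32 (size 32, align 8) → ends 64
lock at 64 (size 8, align 8) → ends 72
uid at 72 (size 1, align 1) → ends 73
pad 3 to align 4 for pid
pid at 76 (size 4, align 4) → ends 80
rss at 80 (size 4, align 4) → ends 84
gid at 84 (size 4, align 4) → ends 88
total 88 bytes, alignment 8
— Record2 —
prio at 0 (size 32, align 8) → ends 32
lock at 32 (size 8, align 8) → ends 40
pid at 40 (size 4, align 4) → ends 44
rss at 44 (size 4, align 4) → ends 48
gid at 48 (size 4, align 4) → ends 52
refcount at 52 (size 26, align 2) → ends 78
uid at 78 (size 1, align 1) → ends 79
tail pad 1 to reach multiple of 8
total 80 bytes, alignment 8
88 − 80 = 8

8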